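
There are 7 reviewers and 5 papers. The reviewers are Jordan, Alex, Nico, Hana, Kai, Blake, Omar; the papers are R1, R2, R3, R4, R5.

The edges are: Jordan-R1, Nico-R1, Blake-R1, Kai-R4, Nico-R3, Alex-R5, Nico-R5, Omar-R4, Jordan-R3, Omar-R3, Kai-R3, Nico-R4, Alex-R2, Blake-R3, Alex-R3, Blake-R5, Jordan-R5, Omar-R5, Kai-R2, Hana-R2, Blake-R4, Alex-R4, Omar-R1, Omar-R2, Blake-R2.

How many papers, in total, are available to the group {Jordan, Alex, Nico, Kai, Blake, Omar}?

5

The union of neighbours of {Jordan, Alex, Nico, Kai, Blake, Omar} is {R1, R2, R3, R4, R5}, which has 5 elements.
Since |N(S)| = 5 < |S| = 6, Hall's condition fails for this subset.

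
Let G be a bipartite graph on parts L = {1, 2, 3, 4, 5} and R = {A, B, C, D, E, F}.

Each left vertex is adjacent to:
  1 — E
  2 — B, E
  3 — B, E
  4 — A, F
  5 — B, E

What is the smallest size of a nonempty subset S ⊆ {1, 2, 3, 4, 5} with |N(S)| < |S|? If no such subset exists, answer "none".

3

Take S = {1, 2, 3}. Its neighbourhood is {B, E}, so |N(S)| = 2 < |S| = 3.
Every subset of size less than 3 has at least as many neighbours as members, so 3 is the minimum.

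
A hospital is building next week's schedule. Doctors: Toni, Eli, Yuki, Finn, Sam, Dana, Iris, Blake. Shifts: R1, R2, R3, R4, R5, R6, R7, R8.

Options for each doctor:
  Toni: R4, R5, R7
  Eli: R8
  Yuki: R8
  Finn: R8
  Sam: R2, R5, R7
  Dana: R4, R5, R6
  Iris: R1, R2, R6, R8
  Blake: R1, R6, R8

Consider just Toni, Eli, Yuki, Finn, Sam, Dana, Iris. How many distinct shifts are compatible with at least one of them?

The union of neighbours of {Toni, Eli, Yuki, Finn, Sam, Dana, Iris} is {R1, R2, R4, R5, R6, R7, R8}, which has 7 elements.
Since |N(S)| = 7 ≥ |S| = 7, Hall's condition holds for this subset.

7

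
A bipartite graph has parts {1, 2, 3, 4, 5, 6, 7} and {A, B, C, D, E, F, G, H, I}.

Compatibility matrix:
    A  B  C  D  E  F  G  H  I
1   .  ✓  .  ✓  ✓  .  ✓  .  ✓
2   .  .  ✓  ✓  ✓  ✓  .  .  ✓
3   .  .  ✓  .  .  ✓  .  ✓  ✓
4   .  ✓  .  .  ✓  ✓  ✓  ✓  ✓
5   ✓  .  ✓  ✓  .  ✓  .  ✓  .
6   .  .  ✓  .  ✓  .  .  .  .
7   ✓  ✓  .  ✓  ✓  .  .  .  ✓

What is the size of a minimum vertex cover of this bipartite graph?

The 7 edges 1–E, 2–D, 3–F, 4–G, 5–H, 6–C, 7–A form a matching, so any vertex cover needs at least 7 vertices (one per matched edge).
Conversely {1, 2, 3, 4, 5, 6, 7} meets every edge and has exactly 7 vertices, so 7 is optimal.

7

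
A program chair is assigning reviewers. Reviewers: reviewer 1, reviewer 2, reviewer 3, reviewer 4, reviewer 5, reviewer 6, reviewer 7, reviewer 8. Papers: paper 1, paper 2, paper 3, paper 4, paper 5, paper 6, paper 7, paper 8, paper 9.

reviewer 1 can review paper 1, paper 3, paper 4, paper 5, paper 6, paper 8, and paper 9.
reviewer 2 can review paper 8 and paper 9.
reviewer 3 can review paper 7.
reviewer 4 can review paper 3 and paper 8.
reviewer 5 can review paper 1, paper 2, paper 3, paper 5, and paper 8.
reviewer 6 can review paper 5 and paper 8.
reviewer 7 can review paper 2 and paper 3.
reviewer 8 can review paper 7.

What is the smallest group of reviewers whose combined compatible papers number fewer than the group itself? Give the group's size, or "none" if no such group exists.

Take S = {reviewer 3, reviewer 8}. Its neighbourhood is {paper 7}, so |N(S)| = 1 < |S| = 2.
No single vertex violates Hall's condition since each has at least one neighbour, so 2 is the minimum.

2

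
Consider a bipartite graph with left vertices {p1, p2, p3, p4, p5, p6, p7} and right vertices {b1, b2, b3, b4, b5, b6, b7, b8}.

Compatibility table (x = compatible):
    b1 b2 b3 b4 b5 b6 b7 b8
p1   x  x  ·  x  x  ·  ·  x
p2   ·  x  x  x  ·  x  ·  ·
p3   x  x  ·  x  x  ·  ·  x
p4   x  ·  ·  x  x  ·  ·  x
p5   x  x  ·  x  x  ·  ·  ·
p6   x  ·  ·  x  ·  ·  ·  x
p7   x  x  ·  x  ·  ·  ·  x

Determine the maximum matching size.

A valid assignment of size 6: p1–b2, p2–b3, p3–b1, p4–b5, p5–b4, p6–b8.
The set {p1, p3, p4, p5, p6, p7} has only 5 neighbours ({b1, b2, b4, b5, b8}), so by Hall's theorem at most 6 of the 7 left vertices can be matched.

6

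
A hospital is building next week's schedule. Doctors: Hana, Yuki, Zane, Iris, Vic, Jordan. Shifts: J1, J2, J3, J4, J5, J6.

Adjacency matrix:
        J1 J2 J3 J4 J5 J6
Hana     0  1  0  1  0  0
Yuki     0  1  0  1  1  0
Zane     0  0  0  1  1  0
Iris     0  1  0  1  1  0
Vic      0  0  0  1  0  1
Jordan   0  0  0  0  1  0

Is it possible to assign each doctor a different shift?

The set {Hana, Yuki, Zane, Iris, Jordan} has only 3 neighbours ({J2, J4, J5}), so by Hall's theorem at most 4 of the 6 doctors can be matched.
Hence no matching covers every doctor.

No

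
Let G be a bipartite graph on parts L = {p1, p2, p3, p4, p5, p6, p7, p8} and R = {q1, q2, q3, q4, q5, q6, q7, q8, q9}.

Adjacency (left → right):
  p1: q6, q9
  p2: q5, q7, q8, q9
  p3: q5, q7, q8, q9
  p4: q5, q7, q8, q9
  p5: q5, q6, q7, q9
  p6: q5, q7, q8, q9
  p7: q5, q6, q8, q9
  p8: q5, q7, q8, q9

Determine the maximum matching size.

A valid assignment of size 5: p1→q6, p2→q9, p3→q8, p4→q7, p5→q5.
The set {p1, p2, p3, p4, p5, p6, p7, p8} has only 5 neighbours ({q5, q6, q7, q8, q9}), so by Hall's theorem at most 5 of the 8 left vertices can be matched.

5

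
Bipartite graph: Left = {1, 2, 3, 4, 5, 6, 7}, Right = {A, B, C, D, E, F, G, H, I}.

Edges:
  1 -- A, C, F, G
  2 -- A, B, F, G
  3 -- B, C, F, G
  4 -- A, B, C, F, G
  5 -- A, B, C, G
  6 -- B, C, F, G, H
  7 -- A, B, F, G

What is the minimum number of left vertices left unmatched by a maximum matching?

1

For example, pair 1→C, 2→G, 3→F, 4→A, 5→B, 6→H.
The set {1, 2, 3, 4, 5, 7} has only 5 neighbours ({A, B, C, F, G}), so by Hall's theorem at most 6 of the 7 left vertices can be matched.
That matches 6 of the 7, leaving 1 unmatched; no matching can do better.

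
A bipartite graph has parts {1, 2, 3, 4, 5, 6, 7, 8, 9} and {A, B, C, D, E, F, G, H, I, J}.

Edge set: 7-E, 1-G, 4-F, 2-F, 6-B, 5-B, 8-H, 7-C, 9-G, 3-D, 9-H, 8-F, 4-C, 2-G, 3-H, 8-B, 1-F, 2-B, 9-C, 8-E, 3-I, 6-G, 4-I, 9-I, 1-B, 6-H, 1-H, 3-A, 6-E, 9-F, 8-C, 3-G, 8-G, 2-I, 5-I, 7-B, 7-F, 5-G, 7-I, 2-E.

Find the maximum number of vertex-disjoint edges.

One maximum matching: 1→F, 2→E, 3→A, 4→C, 5→I, 6→H, 7→B, 8→G.
The set {1, 2, 4, 5, 6, 7, 8, 9} has only 7 neighbours ({B, C, E, F, G, H, I}), so by Hall's theorem at most 8 of the 9 left vertices can be matched.

8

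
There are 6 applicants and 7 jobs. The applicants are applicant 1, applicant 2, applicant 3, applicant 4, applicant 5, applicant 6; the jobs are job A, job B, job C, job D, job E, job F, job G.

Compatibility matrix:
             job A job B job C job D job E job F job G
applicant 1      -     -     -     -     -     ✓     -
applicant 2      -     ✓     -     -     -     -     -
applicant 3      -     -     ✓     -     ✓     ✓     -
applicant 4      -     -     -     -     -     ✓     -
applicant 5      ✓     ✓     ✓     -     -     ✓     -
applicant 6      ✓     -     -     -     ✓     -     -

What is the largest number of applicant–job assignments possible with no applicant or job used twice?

For example, pair applicant 1-job F, applicant 2-job B, applicant 3-job E, applicant 5-job C, applicant 6-job A.
The set {applicant 1, applicant 4} has only 1 neighbour ({job F}), so by Hall's theorem at most 5 of the 6 applicants can be matched.

5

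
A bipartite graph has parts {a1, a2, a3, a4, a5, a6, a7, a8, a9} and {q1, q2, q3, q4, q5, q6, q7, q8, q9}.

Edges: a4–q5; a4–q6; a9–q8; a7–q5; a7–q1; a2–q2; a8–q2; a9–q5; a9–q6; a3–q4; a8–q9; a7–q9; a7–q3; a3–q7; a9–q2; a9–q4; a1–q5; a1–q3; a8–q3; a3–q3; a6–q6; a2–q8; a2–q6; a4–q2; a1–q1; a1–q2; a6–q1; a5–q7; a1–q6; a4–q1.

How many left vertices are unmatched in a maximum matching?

A valid assignment of size 9: a1–q3, a2–q8, a3–q4, a4–q2, a5–q7, a6–q1, a7–q5, a8–q9, a9–q6.
All 9 left vertices are matched, so no larger matching exists.
That matches 9 of the 9, leaving 0 unmatched; no matching can do better.

0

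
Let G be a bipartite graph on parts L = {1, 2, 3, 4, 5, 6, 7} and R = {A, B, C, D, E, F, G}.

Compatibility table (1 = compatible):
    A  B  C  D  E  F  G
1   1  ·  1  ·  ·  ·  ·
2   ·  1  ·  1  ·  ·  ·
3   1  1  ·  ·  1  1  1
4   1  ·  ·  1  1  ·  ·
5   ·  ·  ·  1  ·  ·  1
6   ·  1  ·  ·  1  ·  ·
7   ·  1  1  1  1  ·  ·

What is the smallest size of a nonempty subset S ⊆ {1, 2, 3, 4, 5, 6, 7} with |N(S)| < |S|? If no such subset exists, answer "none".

A matching saturating every left vertex exists, for instance 1→C, 2→D, 3→F, 4→A, 5→G, 6→E, 7→B.
By Hall's marriage theorem, this means |N(S)| ≥ |S| for every subset S, so no violating subset exists.

none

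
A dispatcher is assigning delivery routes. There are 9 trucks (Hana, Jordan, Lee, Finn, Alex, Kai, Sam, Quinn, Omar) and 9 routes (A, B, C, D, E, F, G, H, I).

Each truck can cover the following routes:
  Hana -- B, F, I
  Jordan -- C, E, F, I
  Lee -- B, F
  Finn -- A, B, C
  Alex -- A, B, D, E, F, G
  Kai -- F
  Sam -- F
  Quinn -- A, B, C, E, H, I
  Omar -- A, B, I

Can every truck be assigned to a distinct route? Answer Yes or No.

No

The set {Kai, Sam} has only 1 neighbour ({F}), so by Hall's theorem at most 8 of the 9 trucks can be matched.
Hence no matching covers every truck.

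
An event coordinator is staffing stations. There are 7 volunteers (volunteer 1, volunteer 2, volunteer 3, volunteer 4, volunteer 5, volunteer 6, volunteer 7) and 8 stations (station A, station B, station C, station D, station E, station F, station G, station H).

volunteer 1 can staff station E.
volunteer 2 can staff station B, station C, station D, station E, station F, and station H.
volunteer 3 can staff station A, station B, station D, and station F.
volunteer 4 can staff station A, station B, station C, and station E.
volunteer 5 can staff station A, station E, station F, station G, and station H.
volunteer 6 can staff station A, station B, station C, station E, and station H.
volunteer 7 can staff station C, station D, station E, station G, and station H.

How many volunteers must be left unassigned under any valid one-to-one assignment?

A valid assignment of size 7: volunteer 1→station E, volunteer 2→station F, volunteer 3→station D, volunteer 4→station A, volunteer 5→station G, volunteer 6→station B, volunteer 7→station C.
All 7 volunteers are matched, so no larger matching exists.
That matches 7 of the 7, leaving 0 unmatched; no matching can do better.

0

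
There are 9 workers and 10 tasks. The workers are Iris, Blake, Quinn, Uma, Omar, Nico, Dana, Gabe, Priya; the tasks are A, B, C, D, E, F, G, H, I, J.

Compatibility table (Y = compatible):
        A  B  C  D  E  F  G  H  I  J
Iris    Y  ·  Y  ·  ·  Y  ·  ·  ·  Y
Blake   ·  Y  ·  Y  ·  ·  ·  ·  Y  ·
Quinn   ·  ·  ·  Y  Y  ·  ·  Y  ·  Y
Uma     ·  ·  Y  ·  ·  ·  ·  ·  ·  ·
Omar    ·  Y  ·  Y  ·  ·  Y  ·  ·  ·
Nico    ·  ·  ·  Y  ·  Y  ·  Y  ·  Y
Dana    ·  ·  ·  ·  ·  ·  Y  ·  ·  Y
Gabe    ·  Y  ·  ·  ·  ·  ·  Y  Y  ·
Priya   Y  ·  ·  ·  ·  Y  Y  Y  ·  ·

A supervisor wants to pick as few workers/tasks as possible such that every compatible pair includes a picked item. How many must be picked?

9

A maximum matching has 9 edges (e.g. Iris–J, Blake–I, Quinn–E, Uma–C, Omar–B, Nico–D, Dana–G, Gabe–H, Priya–F).
By König's theorem the minimum vertex cover has the same size. One such cover is {Iris, Blake, Quinn, Uma, Omar, Nico, Dana, Gabe, Priya}.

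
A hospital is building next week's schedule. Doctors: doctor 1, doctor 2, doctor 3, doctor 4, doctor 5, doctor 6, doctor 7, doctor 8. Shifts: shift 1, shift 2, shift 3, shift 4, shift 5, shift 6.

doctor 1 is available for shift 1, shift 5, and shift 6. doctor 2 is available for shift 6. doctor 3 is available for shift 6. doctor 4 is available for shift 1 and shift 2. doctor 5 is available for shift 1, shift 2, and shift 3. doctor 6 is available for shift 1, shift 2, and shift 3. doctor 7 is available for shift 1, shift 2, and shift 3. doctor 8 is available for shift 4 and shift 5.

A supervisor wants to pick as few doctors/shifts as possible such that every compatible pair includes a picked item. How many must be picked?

The 6 edges doctor 1–shift 5, doctor 2–shift 6, doctor 4–shift 1, doctor 5–shift 3, doctor 6–shift 2, doctor 8–shift 4 form a matching, so any vertex cover needs at least 6 vertices (one per matched edge).
Conversely {doctor 1, doctor 8, shift 1, shift 2, shift 3, shift 6} meets every edge and has exactly 6 vertices, so 6 is optimal.

6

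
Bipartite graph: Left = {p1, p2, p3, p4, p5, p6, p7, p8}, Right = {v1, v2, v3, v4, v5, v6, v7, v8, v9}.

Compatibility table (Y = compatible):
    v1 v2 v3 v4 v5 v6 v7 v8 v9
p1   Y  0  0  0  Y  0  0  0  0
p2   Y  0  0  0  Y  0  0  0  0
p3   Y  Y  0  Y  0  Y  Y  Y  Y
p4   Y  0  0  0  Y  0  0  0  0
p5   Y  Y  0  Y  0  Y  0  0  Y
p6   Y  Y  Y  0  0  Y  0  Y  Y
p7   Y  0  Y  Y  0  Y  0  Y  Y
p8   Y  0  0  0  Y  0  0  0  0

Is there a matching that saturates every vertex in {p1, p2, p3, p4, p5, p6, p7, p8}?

The set {p1, p2, p4, p8} has only 2 neighbours ({v1, v5}), so by Hall's theorem at most 6 of the 8 left vertices can be matched.
Hence no matching covers every left vertex.

No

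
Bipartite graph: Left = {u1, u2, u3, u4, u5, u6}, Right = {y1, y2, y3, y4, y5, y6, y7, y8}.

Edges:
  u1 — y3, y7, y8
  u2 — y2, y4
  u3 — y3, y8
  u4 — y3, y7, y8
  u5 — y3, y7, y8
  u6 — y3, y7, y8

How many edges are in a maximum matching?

4

A valid assignment of size 4: u1→y7, u2→y2, u3→y8, u4→y3.
The set {u1, u3, u4, u5, u6} has only 3 neighbours ({y3, y7, y8}), so by Hall's theorem at most 4 of the 6 left vertices can be matched.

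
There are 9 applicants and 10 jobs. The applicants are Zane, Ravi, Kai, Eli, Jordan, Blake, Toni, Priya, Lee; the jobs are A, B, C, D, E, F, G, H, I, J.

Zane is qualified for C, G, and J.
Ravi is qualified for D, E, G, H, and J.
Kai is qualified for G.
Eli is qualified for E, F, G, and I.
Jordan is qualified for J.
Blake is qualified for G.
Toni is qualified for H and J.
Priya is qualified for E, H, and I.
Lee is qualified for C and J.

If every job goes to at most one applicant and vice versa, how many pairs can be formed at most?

7

One maximum matching: Zane-C, Ravi-D, Kai-G, Eli-F, Jordan-J, Toni-H, Priya-E.
The set {Zane, Kai, Jordan, Blake, Lee} has only 3 neighbours ({C, G, J}), so by Hall's theorem at most 7 of the 9 applicants can be matched.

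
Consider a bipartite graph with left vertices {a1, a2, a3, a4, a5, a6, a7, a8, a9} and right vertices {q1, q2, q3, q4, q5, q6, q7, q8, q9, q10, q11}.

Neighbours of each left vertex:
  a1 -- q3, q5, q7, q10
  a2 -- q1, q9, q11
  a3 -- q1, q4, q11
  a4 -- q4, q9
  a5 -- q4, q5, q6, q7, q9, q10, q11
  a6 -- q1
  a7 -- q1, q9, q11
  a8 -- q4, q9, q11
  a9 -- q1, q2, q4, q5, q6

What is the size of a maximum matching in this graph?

For example, pair a1-q10, a2-q11, a3-q4, a4-q9, a5-q7, a6-q1, a9-q6.
The set {a2, a3, a4, a6, a7, a8} has only 4 neighbours ({q1, q11, q4, q9}), so by Hall's theorem at most 7 of the 9 left vertices can be matched.

7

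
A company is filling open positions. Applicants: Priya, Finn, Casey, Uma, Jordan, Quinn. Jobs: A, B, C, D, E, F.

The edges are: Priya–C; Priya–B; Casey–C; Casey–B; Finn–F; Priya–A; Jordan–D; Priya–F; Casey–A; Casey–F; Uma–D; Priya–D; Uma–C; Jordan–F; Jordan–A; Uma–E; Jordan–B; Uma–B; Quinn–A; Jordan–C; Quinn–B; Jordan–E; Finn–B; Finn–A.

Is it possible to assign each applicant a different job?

Yes

One maximum matching: Priya–D, Finn–F, Casey–C, Uma–E, Jordan–A, Quinn–B.
Every applicant is matched, so this is a perfect matching.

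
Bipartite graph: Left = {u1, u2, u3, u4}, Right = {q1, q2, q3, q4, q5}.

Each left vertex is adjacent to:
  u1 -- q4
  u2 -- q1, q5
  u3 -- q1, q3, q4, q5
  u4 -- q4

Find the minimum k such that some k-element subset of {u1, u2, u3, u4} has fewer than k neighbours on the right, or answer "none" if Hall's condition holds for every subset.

2

Take S = {u1, u4}. Its neighbourhood is {q4}, so |N(S)| = 1 < |S| = 2.
No single vertex violates Hall's condition since each has at least one neighbour, so 2 is the minimum.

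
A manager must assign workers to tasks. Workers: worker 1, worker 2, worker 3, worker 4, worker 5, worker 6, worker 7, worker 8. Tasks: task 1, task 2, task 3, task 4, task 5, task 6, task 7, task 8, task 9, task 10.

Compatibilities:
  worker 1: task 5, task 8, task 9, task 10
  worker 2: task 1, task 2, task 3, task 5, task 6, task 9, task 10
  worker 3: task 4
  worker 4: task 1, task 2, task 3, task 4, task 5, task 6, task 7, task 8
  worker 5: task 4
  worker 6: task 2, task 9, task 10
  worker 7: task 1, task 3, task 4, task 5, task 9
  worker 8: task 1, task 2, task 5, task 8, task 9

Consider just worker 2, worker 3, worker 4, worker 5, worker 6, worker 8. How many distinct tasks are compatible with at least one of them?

The union of neighbours of {worker 2, worker 3, worker 4, worker 5, worker 6, worker 8} is {task 1, task 2, task 3, task 4, task 5, task 6, task 7, task 8, task 9, task 10}, which has 10 elements.
Since |N(S)| = 10 ≥ |S| = 6, Hall's condition holds for this subset.

10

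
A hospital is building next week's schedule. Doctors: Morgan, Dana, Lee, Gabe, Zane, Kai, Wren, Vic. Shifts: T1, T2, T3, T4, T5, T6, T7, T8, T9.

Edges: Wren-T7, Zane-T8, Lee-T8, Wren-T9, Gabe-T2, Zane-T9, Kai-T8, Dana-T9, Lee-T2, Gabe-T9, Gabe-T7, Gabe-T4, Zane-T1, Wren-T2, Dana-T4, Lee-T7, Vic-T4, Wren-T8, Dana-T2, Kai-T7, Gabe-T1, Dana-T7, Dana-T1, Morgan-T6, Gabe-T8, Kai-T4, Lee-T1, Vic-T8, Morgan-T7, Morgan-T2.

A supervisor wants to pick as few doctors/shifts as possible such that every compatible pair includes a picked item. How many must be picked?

The 7 edges Morgan–T6, Dana–T1, Lee–T2, Gabe–T4, Zane–T8, Kai–T7, Wren–T9 form a matching, so any vertex cover needs at least 7 vertices (one per matched edge).
Conversely {Morgan, T1, T2, T4, T7, T8, T9} meets every edge and has exactly 7 vertices, so 7 is optimal.

7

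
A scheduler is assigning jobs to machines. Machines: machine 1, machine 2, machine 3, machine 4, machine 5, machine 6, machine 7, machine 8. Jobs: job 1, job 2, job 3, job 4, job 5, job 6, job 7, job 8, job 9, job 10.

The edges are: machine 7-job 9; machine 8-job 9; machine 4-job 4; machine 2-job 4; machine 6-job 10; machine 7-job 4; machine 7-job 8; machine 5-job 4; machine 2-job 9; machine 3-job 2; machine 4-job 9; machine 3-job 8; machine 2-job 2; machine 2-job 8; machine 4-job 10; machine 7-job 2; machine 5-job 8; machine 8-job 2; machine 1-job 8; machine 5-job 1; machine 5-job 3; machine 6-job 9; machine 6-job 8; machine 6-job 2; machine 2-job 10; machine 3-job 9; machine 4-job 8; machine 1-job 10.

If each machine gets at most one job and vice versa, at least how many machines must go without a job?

One maximum matching: machine 1→job 10, machine 2→job 8, machine 3→job 2, machine 4→job 4, machine 5→job 3, machine 6→job 9.
The set {machine 1, machine 2, machine 3, machine 4, machine 6, machine 7, machine 8} has only 5 neighbours ({job 10, job 2, job 4, job 8, job 9}), so by Hall's theorem at most 6 of the 8 machines can be matched.
That matches 6 of the 8, leaving 2 unmatched; no matching can do better.

2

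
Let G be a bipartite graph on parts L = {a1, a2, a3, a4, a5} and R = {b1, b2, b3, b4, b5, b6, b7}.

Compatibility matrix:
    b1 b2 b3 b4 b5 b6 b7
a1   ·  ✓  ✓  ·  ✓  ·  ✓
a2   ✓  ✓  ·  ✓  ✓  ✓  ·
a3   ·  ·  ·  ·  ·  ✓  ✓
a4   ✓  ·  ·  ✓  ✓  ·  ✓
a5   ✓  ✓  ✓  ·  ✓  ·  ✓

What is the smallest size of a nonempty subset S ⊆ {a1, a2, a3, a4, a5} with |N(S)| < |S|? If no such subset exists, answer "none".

none

A matching saturating every left vertex exists, for instance a1→b3, a2→b1, a3→b6, a4→b5, a5→b7.
By Hall's marriage theorem, this means |N(S)| ≥ |S| for every subset S, so no violating subset exists.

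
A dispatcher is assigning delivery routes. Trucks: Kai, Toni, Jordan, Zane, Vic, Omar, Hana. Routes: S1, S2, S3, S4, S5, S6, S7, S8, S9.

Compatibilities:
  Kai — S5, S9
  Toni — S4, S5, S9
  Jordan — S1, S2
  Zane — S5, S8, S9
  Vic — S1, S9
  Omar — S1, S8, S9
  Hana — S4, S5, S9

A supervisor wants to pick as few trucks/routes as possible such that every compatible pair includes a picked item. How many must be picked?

The 6 edges Kai–S5, Toni–S4, Jordan–S2, Zane–S9, Vic–S1, Omar–S8 form a matching, so any vertex cover needs at least 6 vertices (one per matched edge).
Conversely {Jordan, S1, S4, S5, S8, S9} meets every edge and has exactly 6 vertices, so 6 is optimal.

6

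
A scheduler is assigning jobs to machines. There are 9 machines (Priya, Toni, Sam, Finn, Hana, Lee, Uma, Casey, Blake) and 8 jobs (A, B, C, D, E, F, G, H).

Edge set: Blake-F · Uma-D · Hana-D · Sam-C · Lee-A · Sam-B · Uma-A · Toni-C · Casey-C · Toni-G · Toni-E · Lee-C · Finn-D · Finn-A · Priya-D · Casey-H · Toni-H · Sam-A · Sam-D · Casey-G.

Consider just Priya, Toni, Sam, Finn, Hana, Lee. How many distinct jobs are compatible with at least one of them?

The union of neighbours of {Priya, Toni, Sam, Finn, Hana, Lee} is {A, B, C, D, E, G, H}, which has 7 elements.
Since |N(S)| = 7 ≥ |S| = 6, Hall's condition holds for this subset.

7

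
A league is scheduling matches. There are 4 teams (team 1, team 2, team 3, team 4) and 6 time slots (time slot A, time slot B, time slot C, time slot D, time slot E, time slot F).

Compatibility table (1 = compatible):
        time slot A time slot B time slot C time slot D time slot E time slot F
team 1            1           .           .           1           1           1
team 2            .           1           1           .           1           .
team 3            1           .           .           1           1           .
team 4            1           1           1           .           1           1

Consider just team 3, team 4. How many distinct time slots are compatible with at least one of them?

6

The union of neighbours of {team 3, team 4} is {time slot A, time slot B, time slot C, time slot D, time slot E, time slot F}, which has 6 elements.
Since |N(S)| = 6 ≥ |S| = 2, Hall's condition holds for this subset.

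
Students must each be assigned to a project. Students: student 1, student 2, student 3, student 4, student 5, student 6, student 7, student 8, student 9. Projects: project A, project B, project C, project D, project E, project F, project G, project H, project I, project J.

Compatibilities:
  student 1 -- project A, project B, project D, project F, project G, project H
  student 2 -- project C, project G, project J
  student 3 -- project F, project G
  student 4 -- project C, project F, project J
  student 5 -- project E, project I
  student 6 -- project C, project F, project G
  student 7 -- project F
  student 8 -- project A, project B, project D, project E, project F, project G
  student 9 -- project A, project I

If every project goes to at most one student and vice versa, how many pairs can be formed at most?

8

A valid assignment of size 8: student 1→project H, student 2→project J, student 3→project G, student 4→project F, student 5→project E, student 6→project C, student 8→project A, student 9→project I.
The set {student 2, student 3, student 4, student 6, student 7} has only 4 neighbours ({project C, project F, project G, project J}), so by Hall's theorem at most 8 of the 9 students can be matched.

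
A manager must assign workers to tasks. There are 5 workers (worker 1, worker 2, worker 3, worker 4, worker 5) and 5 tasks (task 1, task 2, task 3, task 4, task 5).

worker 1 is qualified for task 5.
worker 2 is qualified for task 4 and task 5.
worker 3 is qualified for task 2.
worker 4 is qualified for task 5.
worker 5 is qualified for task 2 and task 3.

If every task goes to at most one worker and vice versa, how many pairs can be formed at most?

For example, pair worker 1→task 5, worker 2→task 4, worker 3→task 2, worker 5→task 3.
The set {worker 1, worker 4} has only 1 neighbour ({task 5}), so by Hall's theorem at most 4 of the 5 workers can be matched.

4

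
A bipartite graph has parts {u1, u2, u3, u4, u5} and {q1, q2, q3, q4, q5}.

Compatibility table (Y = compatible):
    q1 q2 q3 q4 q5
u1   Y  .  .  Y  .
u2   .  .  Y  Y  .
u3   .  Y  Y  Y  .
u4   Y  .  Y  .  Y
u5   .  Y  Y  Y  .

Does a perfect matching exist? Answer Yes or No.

A valid assignment of size 5: u1–q1, u2–q3, u3–q4, u4–q5, u5–q2.
All 5 left vertices are covered.

Yes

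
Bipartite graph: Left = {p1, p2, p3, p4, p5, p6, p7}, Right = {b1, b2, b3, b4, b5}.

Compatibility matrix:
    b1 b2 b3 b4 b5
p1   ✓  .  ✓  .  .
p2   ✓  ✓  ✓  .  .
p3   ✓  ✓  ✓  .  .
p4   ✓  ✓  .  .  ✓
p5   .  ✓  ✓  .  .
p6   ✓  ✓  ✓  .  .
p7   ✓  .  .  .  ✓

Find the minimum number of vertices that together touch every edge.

4

{b1, b2, b3, b5} is a vertex cover of size 4: every edge has an endpoint in this set.
No smaller cover exists because p1–b1, p2–b2, p3–b3, p4–b5 is a matching of size 4, and a cover must include an endpoint of each of these disjoint edges (König's theorem).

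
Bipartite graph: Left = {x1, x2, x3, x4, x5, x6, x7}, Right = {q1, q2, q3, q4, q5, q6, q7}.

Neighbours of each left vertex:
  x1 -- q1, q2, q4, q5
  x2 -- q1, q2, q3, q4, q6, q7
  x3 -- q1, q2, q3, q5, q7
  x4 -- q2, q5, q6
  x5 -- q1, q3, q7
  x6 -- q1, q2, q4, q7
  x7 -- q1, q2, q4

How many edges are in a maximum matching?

7

For example, pair x1-q4, x2-q6, x3-q1, x4-q5, x5-q3, x6-q7, x7-q2.
All 7 left vertices are matched, so no larger matching exists.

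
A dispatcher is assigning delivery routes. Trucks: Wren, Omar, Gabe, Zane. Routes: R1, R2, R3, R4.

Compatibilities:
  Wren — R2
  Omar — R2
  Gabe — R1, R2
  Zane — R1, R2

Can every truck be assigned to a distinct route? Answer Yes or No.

The set {Wren, Omar, Gabe, Zane} has only 2 neighbours ({R1, R2}), so by Hall's theorem at most 2 of the 4 trucks can be matched.
Hence no matching covers every truck.

No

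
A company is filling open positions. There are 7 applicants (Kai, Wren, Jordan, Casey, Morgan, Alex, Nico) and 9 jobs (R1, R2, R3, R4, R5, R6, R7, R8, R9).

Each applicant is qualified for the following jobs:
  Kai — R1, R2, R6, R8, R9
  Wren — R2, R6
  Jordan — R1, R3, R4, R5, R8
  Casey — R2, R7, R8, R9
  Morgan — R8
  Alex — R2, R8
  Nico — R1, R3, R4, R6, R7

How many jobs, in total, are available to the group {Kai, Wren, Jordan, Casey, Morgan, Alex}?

9

The union of neighbours of {Kai, Wren, Jordan, Casey, Morgan, Alex} is {R1, R2, R3, R4, R5, R6, R7, R8, R9}, which has 9 elements.
Since |N(S)| = 9 ≥ |S| = 6, Hall's condition holds for this subset.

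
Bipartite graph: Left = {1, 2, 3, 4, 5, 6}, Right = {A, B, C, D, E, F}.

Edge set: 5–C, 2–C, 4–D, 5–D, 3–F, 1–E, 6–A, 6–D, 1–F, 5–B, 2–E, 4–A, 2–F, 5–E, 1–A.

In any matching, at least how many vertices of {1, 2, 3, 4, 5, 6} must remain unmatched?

For example, pair 1→E, 2→C, 3→F, 4→A, 5→B, 6→D.
All 6 left vertices are matched, so no larger matching exists.
That matches 6 of the 6, leaving 0 unmatched; no matching can do better.

0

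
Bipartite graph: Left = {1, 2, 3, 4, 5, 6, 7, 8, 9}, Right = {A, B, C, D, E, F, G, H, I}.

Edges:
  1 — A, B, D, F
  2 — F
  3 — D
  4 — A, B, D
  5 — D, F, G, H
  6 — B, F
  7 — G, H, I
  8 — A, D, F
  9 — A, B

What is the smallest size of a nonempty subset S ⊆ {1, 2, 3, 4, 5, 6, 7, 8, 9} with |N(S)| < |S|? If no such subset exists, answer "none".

Take S = {1, 2, 3, 4, 6}. Its neighbourhood is {A, B, D, F}, so |N(S)| = 4 < |S| = 5.
Every subset of size less than 5 has at least as many neighbours as members, so 5 is the minimum.

5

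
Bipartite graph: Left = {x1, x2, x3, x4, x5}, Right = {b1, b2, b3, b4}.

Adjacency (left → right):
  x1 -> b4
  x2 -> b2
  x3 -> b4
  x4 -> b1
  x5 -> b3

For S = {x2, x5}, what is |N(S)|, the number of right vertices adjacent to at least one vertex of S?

The union of neighbours of {x2, x5} is {b2, b3}, which has 2 elements.
Since |N(S)| = 2 ≥ |S| = 2, Hall's condition holds for this subset.

2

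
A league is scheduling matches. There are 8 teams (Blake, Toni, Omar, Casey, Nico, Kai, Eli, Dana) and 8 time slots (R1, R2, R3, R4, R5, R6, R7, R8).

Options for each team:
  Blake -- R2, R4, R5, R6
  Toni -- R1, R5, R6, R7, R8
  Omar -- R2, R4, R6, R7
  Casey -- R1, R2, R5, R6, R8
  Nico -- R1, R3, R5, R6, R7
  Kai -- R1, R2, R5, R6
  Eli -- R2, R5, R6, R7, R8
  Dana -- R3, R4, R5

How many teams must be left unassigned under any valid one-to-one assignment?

0

A valid assignment of size 8: Blake→R5, Toni→R8, Omar→R7, Casey→R1, Nico→R3, Kai→R6, Eli→R2, Dana→R4.
All 8 teams are matched, so no larger matching exists.
That matches 8 of the 8, leaving 0 unmatched; no matching can do better.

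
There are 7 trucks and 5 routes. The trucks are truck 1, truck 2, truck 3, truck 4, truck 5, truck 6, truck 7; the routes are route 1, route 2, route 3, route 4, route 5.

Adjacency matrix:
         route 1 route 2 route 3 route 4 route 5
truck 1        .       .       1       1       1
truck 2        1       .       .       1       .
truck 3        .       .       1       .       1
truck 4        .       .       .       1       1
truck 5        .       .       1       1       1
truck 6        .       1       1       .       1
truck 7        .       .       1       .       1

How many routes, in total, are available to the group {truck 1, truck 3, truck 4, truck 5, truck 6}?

The union of neighbours of {truck 1, truck 3, truck 4, truck 5, truck 6} is {route 2, route 3, route 4, route 5}, which has 4 elements.
Since |N(S)| = 4 < |S| = 5, Hall's condition fails for this subset.

4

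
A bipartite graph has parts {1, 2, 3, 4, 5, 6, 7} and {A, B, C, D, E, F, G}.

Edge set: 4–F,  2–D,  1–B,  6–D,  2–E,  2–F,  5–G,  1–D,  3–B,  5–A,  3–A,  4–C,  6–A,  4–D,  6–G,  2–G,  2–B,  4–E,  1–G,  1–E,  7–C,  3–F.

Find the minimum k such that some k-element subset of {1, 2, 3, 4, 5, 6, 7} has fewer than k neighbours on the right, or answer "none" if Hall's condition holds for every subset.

none

A matching saturating every left vertex exists, for instance 1→B, 2→G, 3→F, 4→E, 5→A, 6→D, 7→C.
By Hall's marriage theorem, this means |N(S)| ≥ |S| for every subset S, so no violating subset exists.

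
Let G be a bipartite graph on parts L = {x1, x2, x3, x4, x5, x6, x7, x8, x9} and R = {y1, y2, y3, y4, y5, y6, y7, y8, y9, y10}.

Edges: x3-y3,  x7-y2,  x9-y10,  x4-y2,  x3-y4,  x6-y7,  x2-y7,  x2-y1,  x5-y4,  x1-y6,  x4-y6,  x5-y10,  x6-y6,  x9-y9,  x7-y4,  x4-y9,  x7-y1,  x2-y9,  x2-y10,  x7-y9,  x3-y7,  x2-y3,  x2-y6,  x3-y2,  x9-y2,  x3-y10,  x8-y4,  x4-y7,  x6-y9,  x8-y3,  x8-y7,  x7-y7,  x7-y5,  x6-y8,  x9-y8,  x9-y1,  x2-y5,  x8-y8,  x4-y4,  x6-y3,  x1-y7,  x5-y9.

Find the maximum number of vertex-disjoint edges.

9

For example, pair x1→y6, x2→y1, x3→y7, x4→y2, x5→y9, x6→y3, x7→y4, x8→y8, x9→y10.
This saturates every left vertex, so 9 is the maximum.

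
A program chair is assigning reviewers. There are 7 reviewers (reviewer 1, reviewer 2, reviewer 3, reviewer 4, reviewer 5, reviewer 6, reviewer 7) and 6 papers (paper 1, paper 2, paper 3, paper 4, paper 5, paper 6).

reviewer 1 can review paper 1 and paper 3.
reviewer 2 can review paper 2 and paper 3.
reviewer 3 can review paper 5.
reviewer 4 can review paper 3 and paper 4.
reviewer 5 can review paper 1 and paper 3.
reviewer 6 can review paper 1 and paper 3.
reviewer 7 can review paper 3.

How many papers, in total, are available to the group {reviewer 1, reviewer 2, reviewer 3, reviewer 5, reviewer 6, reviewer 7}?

4

The union of neighbours of {reviewer 1, reviewer 2, reviewer 3, reviewer 5, reviewer 6, reviewer 7} is {paper 1, paper 2, paper 3, paper 5}, which has 4 elements.
Since |N(S)| = 4 < |S| = 6, Hall's condition fails for this subset.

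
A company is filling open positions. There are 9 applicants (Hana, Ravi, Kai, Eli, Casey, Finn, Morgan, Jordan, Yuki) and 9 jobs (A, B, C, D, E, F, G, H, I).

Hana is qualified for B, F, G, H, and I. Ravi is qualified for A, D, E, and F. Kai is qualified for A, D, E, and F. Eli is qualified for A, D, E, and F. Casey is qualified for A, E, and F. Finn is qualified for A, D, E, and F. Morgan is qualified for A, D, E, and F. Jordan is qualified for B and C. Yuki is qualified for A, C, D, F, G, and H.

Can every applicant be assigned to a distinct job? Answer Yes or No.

The set {Ravi, Kai, Eli, Casey, Finn, Morgan} has only 4 neighbours ({A, D, E, F}), so by Hall's theorem at most 7 of the 9 applicants can be matched.
Hence no matching covers every applicant.

No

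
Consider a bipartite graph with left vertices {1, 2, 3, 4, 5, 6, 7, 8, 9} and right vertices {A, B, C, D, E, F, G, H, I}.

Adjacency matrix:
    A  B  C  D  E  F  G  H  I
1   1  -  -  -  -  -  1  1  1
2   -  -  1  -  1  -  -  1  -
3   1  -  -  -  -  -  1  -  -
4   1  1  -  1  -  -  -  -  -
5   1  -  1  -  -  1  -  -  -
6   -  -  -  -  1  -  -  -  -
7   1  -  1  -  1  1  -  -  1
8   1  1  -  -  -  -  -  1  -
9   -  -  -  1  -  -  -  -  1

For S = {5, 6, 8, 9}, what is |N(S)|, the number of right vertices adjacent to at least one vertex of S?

8

The union of neighbours of {5, 6, 8, 9} is {A, B, C, D, E, F, H, I}, which has 8 elements.
Since |N(S)| = 8 ≥ |S| = 4, Hall's condition holds for this subset.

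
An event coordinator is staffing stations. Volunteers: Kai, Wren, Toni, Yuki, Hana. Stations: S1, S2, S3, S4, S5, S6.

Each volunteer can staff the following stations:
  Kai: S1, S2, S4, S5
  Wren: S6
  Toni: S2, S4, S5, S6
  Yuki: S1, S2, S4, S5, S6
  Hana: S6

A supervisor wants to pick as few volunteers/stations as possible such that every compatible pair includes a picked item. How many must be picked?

{Kai, Toni, Yuki, S6} is a vertex cover of size 4: every edge has an endpoint in this set.
No smaller cover exists because Kai–S1, Wren–S6, Toni–S4, Yuki–S2 is a matching of size 4, and a cover must include an endpoint of each of these disjoint edges (König's theorem).

4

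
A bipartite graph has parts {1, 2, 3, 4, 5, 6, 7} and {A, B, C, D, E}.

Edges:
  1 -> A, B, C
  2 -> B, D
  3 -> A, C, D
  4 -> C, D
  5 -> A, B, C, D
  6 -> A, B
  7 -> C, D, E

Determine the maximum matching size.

One maximum matching: 1→A, 2→B, 3→D, 4→C, 7→E.
The set {1, 2, 3, 4, 5, 6} has only 4 neighbours ({A, B, C, D}), so by Hall's theorem at most 5 of the 7 left vertices can be matched.

5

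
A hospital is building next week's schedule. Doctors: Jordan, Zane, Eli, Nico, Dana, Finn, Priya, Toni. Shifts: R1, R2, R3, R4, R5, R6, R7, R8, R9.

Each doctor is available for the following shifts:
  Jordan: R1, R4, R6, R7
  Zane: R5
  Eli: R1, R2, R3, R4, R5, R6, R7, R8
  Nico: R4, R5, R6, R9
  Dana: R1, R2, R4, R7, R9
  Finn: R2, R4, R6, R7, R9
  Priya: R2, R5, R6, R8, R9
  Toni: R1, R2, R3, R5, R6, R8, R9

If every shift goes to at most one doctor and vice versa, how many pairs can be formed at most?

8

One maximum matching: Jordan→R7, Zane→R5, Eli→R3, Nico→R4, Dana→R1, Finn→R2, Priya→R6, Toni→R9.
This saturates every doctor, so 8 is the maximum.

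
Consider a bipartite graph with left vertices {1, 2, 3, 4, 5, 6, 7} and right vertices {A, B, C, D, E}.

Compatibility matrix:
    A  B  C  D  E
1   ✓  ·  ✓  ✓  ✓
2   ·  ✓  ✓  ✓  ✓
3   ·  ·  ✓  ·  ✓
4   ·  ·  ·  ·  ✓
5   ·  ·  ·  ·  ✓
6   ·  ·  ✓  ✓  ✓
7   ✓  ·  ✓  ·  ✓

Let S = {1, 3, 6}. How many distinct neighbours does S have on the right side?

The union of neighbours of {1, 3, 6} is {A, C, D, E}, which has 4 elements.
Since |N(S)| = 4 ≥ |S| = 3, Hall's condition holds for this subset.

4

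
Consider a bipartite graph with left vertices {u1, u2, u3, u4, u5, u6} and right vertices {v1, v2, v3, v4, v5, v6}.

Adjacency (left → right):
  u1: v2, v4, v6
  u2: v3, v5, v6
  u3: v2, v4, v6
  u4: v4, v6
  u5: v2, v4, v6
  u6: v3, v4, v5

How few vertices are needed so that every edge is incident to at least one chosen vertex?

5

A maximum matching has 5 edges (e.g. u1–v2, u2–v5, u3–v4, u4–v6, u6–v3).
By König's theorem the minimum vertex cover has the same size. One such cover is {u2, u6, v2, v4, v6}.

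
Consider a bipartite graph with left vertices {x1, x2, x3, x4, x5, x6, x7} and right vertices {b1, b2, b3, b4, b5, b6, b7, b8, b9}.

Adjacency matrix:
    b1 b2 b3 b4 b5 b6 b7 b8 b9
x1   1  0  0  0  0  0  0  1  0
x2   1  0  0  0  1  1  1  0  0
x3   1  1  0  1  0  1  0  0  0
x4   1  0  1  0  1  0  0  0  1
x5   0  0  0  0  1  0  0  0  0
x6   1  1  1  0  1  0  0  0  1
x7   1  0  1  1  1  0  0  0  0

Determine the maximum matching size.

7

One maximum matching: x1→b8, x2→b6, x3→b4, x4→b9, x5→b5, x6→b1, x7→b3.
All 7 left vertices are matched, so no larger matching exists.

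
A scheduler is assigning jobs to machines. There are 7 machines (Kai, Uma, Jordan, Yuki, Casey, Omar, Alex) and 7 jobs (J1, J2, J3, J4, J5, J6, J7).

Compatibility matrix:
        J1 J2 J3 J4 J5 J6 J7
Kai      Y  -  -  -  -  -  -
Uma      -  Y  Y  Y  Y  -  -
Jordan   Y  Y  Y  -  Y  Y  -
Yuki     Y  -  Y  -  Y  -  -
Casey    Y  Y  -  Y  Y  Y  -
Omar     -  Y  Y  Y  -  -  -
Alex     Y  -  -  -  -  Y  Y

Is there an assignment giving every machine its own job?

One maximum matching: Kai-J1, Uma-J2, Jordan-J6, Yuki-J5, Casey-J4, Omar-J3, Alex-J7.
Every machine is matched, so this is a perfect matching.

Yes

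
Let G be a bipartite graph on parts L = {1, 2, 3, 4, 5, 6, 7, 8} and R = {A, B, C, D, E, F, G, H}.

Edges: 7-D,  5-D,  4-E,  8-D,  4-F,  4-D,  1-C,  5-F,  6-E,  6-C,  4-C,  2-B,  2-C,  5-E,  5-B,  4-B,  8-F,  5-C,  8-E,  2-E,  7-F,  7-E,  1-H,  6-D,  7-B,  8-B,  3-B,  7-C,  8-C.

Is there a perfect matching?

The set {2, 3, 4, 5, 6, 7, 8} has only 5 neighbours ({B, C, D, E, F}), so by Hall's theorem at most 6 of the 8 left vertices can be matched.
Hence no matching covers every left vertex.

No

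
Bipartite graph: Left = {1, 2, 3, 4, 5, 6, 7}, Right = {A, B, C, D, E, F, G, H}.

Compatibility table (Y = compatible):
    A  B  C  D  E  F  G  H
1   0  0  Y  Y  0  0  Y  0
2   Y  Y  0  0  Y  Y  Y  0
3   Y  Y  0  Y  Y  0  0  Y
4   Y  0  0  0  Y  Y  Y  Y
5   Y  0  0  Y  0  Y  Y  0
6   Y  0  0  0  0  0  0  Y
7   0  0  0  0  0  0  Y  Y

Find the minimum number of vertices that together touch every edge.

7

A maximum matching has 7 edges (e.g. 1–C, 2–E, 3–B, 4–A, 5–F, 6–H, 7–G).
By König's theorem the minimum vertex cover has the same size. One such cover is {1, 2, 3, 4, 5, 6, 7}.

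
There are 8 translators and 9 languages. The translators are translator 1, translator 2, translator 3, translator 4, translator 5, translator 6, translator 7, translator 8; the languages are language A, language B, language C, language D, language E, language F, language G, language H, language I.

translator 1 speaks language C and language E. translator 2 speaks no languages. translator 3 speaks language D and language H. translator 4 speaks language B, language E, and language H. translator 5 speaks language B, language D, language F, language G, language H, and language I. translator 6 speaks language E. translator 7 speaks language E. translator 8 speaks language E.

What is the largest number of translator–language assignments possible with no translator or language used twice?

A valid assignment of size 5: translator 1-language C, translator 3-language H, translator 4-language B, translator 5-language F, translator 6-language E.
The set {translator 2, translator 6, translator 7, translator 8} has only 1 neighbour ({language E}), so by Hall's theorem at most 5 of the 8 translators can be matched.

5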